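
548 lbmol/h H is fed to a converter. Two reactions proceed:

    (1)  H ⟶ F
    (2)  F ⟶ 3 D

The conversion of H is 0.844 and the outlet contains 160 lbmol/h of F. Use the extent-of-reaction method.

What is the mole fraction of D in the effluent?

Conversion of H: H consumed = 1ξ₁ = 0.844 × 548 → ξ₁ = 462.5 lbmol/h.
F balance: n_F = 0 + 1ξ₁ − 1ξ₂ = 160 → ξ₂ = (1·462.5 − 160)/1 = 302.5 lbmol/h.
Outlet amounts (n = n₀ + Σ ν·ξ):
  H: 548 − 1(462.5) = 85.49
  F: 0 + 1(462.5) − 1(302.5) = 160
  D: 0 + 3(302.5) = 907.5
Total out = 1153 lbmol/h; y_D = 907.5 / 1153 = 0.7871.

0.787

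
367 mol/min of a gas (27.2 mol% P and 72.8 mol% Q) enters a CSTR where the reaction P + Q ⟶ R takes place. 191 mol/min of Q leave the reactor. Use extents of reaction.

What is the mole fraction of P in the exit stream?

0.0813

For Q: n = n₀ − 1ξ → 191 = 267.2 − 1ξ, giving ξ = 76.18 mol/min.
Outlet amounts (n = n₀ + ν ξ):
  P: 99.82 − 1(76.18) = 23.65
  Q: 267.2 − 1(76.18) = 191
  R: 0 + 1(76.18) = 76.18
Total out = 290.8 mol/min; y_P = 23.65 / 290.8 = 0.08131.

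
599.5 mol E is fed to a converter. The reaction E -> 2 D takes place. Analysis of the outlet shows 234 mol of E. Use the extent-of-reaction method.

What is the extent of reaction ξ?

ξ = 366 mol

For E: n = n₀ − 1ξ → 234 = 599.5 − 1ξ, giving ξ = 365.5 mol.
Outlet amounts (n = n₀ + ν ξ):
  E: 599.5 − 1(365.5) = 234
  D: 0 + 2(365.5) = 731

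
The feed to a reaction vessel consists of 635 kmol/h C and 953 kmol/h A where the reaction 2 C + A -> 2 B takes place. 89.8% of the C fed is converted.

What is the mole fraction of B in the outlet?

C reacted = 0.898 × 635 = 570.2 kmol/h; ν_C = −2, so ξ = 570.2/2 = 285.1 kmol/h.
Outlet amounts (n = n₀ + ν ξ):
  C: 635 − 2(285.1) = 64.77
  A: 953 − 1(285.1) = 667.9
  B: 0 + 2(285.1) = 570.2
Total out = 1303 kmol/h; y_B = 570.2 / 1303 = 0.4377.

0.438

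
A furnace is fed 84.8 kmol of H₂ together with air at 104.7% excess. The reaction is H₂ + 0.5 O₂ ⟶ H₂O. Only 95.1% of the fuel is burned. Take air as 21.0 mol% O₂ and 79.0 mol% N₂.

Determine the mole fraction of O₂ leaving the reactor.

Stoichiometric O₂ = 0.5 × 84.8 = 42.4 kmol; O₂ fed = 42.4 × 2.047 = 86.79 kmol.
N₂ fed = 86.79 × 79/21 = 326.5 kmol.
Fuel reacted = 0.951 × 84.8 → ξ = 80.64 kmol.
Outlet (n = n₀ + ν ξ):
  H₂: 84.8 − 1(80.64) = 4.155
  O₂: 86.79 − 0.5(80.64) = 46.47
  N₂: 326.5 (inert)
  H₂O: 0 + 1(80.64) = 80.64
Total out = 457.8 kmol; y_O₂ = 46.47 / 457.8 = 0.1015.

0.102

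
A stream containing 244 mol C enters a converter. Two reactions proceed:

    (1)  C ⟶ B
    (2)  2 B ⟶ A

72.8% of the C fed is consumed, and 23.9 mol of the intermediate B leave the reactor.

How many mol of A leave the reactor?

Conversion of C: C consumed = 1ξ₁ = 0.728 × 244 → ξ₁ = 177.6 mol.
B balance: n_B = 0 + 1ξ₁ − 2ξ₂ = 23.9 → ξ₂ = (1·177.6 − 23.9)/2 = 76.87 mol.
Outlet amounts (n = n₀ + Σ ν·ξ):
  C: 244 − 1(177.6) = 66.37
  B: 0 + 1(177.6) − 2(76.87) = 23.9
  A: 0 + 1(76.87) = 76.87

76.9 mol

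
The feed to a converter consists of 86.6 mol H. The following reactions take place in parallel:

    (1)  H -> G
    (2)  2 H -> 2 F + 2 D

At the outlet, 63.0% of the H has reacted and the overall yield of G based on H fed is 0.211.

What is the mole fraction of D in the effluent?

Yield of G: 1ξ₁ / 86.6 = 0.211 → ξ₁ = 18.27 mol.
Conversion of H: 1ξ₁ + 2ξ₂ = 0.63 × 86.6 = 54.56 → ξ₂ = 18.14 mol.
Outlet amounts (n = n₀ + Σ ν·ξ):
  H: 86.6 − 1(18.27) − 2(18.14) = 32.04
  G: 0 + 1(18.27) = 18.27
  F: 0 + 2(18.14) = 36.29
  D: 0 + 2(18.14) = 36.29
Total out = 122.9 mol; y_D = 36.29 / 122.9 = 0.2953.

0.295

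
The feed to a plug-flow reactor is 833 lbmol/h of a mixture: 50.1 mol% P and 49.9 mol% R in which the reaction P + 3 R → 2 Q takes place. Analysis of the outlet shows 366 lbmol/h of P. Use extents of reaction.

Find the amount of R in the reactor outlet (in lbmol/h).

262 lbmol/h

For P: n = n₀ − 1ξ → 366 = 417.3 − 1ξ, giving ξ = 51.33 lbmol/h.
Outlet amounts (n = n₀ + ν ξ):
  P: 417.3 − 1(51.33) = 366
  R: 415.7 − 3(51.33) = 261.7
  Q: 0 + 2(51.33) = 102.7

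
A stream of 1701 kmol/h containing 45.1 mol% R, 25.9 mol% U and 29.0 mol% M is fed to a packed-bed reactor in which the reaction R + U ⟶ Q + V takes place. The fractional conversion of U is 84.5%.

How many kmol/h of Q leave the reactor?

372 kmol/h

U reacted = 0.845 × 440.6 = 372.3 kmol/h; ν_U = −1, so ξ = 372.3/1 = 372.3 kmol/h.
Outlet amounts (n = n₀ + ν ξ):
  R: 767.2 − 1(372.3) = 394.9
  U: 440.6 − 1(372.3) = 68.29
  Q: 0 + 1(372.3) = 372.3
  V: 0 + 1(372.3) = 372.3
  M: 493.3 (inert)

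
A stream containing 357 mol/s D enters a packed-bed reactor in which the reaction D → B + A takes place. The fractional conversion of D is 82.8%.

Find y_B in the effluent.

D reacted = 0.828 × 357 = 295.6 mol/s; ν_D = −1, so ξ = 295.6/1 = 295.6 mol/s.
Outlet amounts (n = n₀ + ν ξ):
  D: 357 − 1(295.6) = 61.4
  B: 0 + 1(295.6) = 295.6
  A: 0 + 1(295.6) = 295.6
Total out = 652.6 mol/s; y_B = 295.6 / 652.6 = 0.453.

0.453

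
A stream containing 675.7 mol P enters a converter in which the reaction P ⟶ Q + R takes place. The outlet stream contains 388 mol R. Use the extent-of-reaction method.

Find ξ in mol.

For R: n = n₀ + 1ξ → 388 = 0 + 1ξ, giving ξ = 388 mol.
Outlet amounts (n = n₀ + ν ξ):
  P: 675.7 − 1(388) = 287.7
  Q: 0 + 1(388) = 388
  R: 0 + 1(388) = 388

ξ = 388 mol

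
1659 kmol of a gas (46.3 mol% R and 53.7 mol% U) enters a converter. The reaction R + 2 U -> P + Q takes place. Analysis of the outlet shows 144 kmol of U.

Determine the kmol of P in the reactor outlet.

For U: n = n₀ − 2ξ → 144 = 890.9 − 2ξ, giving ξ = 373.4 kmol.
Outlet amounts (n = n₀ + ν ξ):
  R: 768.1 − 1(373.4) = 394.7
  U: 890.9 − 2(373.4) = 144
  P: 0 + 1(373.4) = 373.4
  Q: 0 + 1(373.4) = 373.4

373 kmol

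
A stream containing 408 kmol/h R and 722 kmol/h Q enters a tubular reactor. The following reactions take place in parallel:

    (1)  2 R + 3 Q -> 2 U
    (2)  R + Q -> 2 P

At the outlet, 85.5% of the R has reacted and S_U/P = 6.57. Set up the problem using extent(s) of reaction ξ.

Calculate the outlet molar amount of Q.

Conversion of R: R consumed = 0.855 × 408 = 348.8 kmol/h = 2ξ₁ + 1ξ₂.
Selectivity: 2ξ₁ / (2ξ₂) = 6.57 → ξ₁ = 6.57 ξ₂.
Substitute: (2·6.57 + 1) ξ₂ = 348.8 → ξ₂ = 24.67 kmol/h, ξ₁ = 162.1 kmol/h.
Outlet amounts (n = n₀ + Σ ν·ξ):
  R: 408 − 2(162.1) − 1(24.67) = 59.16
  Q: 722 − 3(162.1) − 1(24.67) = 211.1
  U: 0 + 2(162.1) = 324.2
  P: 0 + 2(24.67) = 49.34

211 kmol/h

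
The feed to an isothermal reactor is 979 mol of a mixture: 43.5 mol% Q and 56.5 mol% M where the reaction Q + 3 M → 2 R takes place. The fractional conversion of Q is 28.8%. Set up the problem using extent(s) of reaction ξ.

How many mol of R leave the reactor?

245 mol

Q reacted = 0.288 × 425.9 = 122.6 mol; ν_Q = −1, so ξ = 122.6/1 = 122.6 mol.
Outlet amounts (n = n₀ + ν ξ):
  Q: 425.9 − 1(122.6) = 303.2
  M: 553.1 − 3(122.6) = 185.2
  R: 0 + 2(122.6) = 245.3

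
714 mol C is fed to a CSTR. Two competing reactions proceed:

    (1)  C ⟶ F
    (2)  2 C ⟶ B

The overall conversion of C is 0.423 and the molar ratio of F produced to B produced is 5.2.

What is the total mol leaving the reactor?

Conversion of C: C consumed = 0.423 × 714 = 302 mol = 1ξ₁ + 2ξ₂.
Selectivity: 1ξ₁ / (1ξ₂) = 5.2 → ξ₁ = 5.2 ξ₂.
Substitute: (1·5.2 + 2) ξ₂ = 302 → ξ₂ = 41.95 mol, ξ₁ = 218.1 mol.
Outlet amounts (n = n₀ + Σ ν·ξ):
  C: 714 − 1(218.1) − 2(41.95) = 412
  F: 0 + 1(218.1) = 218.1
  B: 0 + 1(41.95) = 41.95
Total out = 412 + 218.1 + 41.95 = 672.1 mol.

672 mol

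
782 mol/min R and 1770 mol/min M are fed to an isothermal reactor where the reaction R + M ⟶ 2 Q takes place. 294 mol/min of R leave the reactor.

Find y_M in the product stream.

For R: n = n₀ − 1ξ → 294 = 782 − 1ξ, giving ξ = 488 mol/min.
Outlet amounts (n = n₀ + ν ξ):
  R: 782 − 1(488) = 294
  M: 1770 − 1(488) = 1282
  Q: 0 + 2(488) = 976
Total out = 2552 mol/min; y_M = 1282 / 2552 = 0.5024.

0.502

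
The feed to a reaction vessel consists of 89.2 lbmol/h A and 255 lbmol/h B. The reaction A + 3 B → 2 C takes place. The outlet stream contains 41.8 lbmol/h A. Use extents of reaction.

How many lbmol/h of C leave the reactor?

94.8 lbmol/h

For A: n = n₀ − 1ξ → 41.8 = 89.2 − 1ξ, giving ξ = 47.4 lbmol/h.
Outlet amounts (n = n₀ + ν ξ):
  A: 89.2 − 1(47.4) = 41.8
  B: 255 − 3(47.4) = 112.8
  C: 0 + 2(47.4) = 94.8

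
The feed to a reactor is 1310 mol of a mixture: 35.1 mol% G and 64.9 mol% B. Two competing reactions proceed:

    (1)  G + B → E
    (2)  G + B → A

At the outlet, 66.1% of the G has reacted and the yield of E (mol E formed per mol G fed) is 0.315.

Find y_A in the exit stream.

0.158

Yield of E: 1ξ₁ / 459.8 = 0.315 → ξ₁ = 144.8 mol.
Conversion of G: 1ξ₁ + 1ξ₂ = 0.661 × 459.8 = 303.9 → ξ₂ = 159.1 mol.
Outlet amounts (n = n₀ + Σ ν·ξ):
  G: 459.8 − 1(144.8) − 1(159.1) = 155.9
  B: 850.2 − 1(144.8) − 1(159.1) = 546.3
  E: 0 + 1(144.8) = 144.8
  A: 0 + 1(159.1) = 159.1
Total out = 1006 mol; y_A = 159.1 / 1006 = 0.1581.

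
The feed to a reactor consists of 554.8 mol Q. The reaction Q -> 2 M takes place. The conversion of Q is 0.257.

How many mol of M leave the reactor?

285 mol

Q reacted = 0.257 × 554.8 = 142.6 mol; ν_Q = −1, so ξ = 142.6/1 = 142.6 mol.
Outlet amounts (n = n₀ + ν ξ):
  Q: 554.8 − 1(142.6) = 412.2
  M: 0 + 2(142.6) = 285.2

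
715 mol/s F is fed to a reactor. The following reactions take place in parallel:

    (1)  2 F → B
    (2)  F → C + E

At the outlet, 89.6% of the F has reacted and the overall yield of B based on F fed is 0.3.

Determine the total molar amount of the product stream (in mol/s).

Yield of B: 1ξ₁ / 715 = 0.3 → ξ₁ = 214.5 mol/s.
Conversion of F: 2ξ₁ + 1ξ₂ = 0.896 × 715 = 640.6 → ξ₂ = 211.6 mol/s.
Outlet amounts (n = n₀ + Σ ν·ξ):
  F: 715 − 2(214.5) − 1(211.6) = 74.36
  B: 0 + 1(214.5) = 214.5
  C: 0 + 1(211.6) = 211.6
  E: 0 + 1(211.6) = 211.6
Total out = 74.36 + 214.5 + 211.6 + 211.6 = 712.1 mol/s.

712 mol/s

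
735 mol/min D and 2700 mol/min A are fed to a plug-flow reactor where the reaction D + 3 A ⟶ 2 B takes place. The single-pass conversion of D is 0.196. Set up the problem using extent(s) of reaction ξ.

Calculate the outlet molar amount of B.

288 mol/min

D reacted = 0.196 × 735 = 144.1 mol/min; ν_D = −1, so ξ = 144.1/1 = 144.1 mol/min.
Outlet amounts (n = n₀ + ν ξ):
  D: 735 − 1(144.1) = 590.9
  A: 2700 − 3(144.1) = 2268
  B: 0 + 2(144.1) = 288.1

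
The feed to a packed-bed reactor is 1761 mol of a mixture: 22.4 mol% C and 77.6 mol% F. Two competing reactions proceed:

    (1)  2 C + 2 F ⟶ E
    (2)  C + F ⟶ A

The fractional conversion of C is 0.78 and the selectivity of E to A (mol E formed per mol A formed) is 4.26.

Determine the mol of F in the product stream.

Conversion of C: C consumed = 0.78 × 394.5 = 307.7 mol = 2ξ₁ + 1ξ₂.
Selectivity: 1ξ₁ / (1ξ₂) = 4.26 → ξ₁ = 4.26 ξ₂.
Substitute: (2·4.26 + 1) ξ₂ = 307.7 → ξ₂ = 32.32 mol, ξ₁ = 137.7 mol.
Outlet amounts (n = n₀ + Σ ν·ξ):
  C: 394.5 − 2(137.7) − 1(32.32) = 86.78
  F: 1367 − 2(137.7) − 1(32.32) = 1059
  E: 0 + 1(137.7) = 137.7
  A: 0 + 1(32.32) = 32.32

1060 mol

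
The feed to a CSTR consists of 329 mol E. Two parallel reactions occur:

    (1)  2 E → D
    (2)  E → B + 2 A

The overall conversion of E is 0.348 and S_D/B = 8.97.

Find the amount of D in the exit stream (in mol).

54.2 mol

Conversion of E: E consumed = 0.348 × 329 = 114.5 mol = 2ξ₁ + 1ξ₂.
Selectivity: 1ξ₁ / (1ξ₂) = 8.97 → ξ₁ = 8.97 ξ₂.
Substitute: (2·8.97 + 1) ξ₂ = 114.5 → ξ₂ = 6.045 mol, ξ₁ = 54.22 mol.
Outlet amounts (n = n₀ + Σ ν·ξ):
  E: 329 − 2(54.22) − 1(6.045) = 214.5
  D: 0 + 1(54.22) = 54.22
  B: 0 + 1(6.045) = 6.045
  A: 0 + 2(6.045) = 12.09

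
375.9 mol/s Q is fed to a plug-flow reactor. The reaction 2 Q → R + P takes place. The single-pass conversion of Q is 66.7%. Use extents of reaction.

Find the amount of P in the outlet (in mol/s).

Q reacted = 0.667 × 375.9 = 250.7 mol/s; ν_Q = −2, so ξ = 250.7/2 = 125.4 mol/s.
Outlet amounts (n = n₀ + ν ξ):
  Q: 375.9 − 2(125.4) = 125.2
  R: 0 + 1(125.4) = 125.4
  P: 0 + 1(125.4) = 125.4

125 mol/s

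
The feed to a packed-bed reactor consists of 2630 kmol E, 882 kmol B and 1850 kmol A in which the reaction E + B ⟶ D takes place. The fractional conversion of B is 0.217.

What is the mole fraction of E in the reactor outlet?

B reacted = 0.217 × 882 = 191.4 kmol; ν_B = −1, so ξ = 191.4/1 = 191.4 kmol.
Outlet amounts (n = n₀ + ν ξ):
  E: 2630 − 1(191.4) = 2439
  B: 882 − 1(191.4) = 690.6
  D: 0 + 1(191.4) = 191.4
  A: 1850 (inert)
Total out = 5171 kmol; y_E = 2439 / 5171 = 0.4716.

0.472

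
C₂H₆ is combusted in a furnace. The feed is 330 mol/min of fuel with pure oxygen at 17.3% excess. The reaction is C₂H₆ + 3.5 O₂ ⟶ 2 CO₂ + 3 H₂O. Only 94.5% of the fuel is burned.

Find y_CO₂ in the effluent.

Stoichiometric O₂ = 3.5 × 330 = 1155 mol/min; O₂ fed = 1155 × 1.173 = 1355 mol/min.
Fuel reacted = 0.945 × 330 → ξ = 311.8 mol/min.
Outlet (n = n₀ + ν ξ):
  C₂H₆: 330 − 1(311.8) = 18.15
  O₂: 1355 − 3.5(311.8) = 263.3
  CO₂: 0 + 2(311.8) = 623.7
  H₂O: 0 + 3(311.8) = 935.5
Total out = 1841 mol/min; y_CO₂ = 623.7 / 1841 = 0.3388.

0.339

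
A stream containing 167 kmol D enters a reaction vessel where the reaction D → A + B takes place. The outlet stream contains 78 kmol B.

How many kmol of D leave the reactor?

89 kmol

For B: n = n₀ + 1ξ → 78 = 0 + 1ξ, giving ξ = 78 kmol.
Outlet amounts (n = n₀ + ν ξ):
  D: 167 − 1(78) = 89
  A: 0 + 1(78) = 78
  B: 0 + 1(78) = 78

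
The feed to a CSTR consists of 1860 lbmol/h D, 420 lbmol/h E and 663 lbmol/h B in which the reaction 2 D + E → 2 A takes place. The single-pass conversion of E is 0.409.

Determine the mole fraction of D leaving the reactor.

0.547

E reacted = 0.409 × 420 = 171.8 lbmol/h; ν_E = −1, so ξ = 171.8/1 = 171.8 lbmol/h.
Outlet amounts (n = n₀ + ν ξ):
  D: 1860 − 2(171.8) = 1516
  E: 420 − 1(171.8) = 248.2
  A: 0 + 2(171.8) = 343.6
  B: 663 (inert)
Total out = 2771 lbmol/h; y_D = 1516 / 2771 = 0.5472.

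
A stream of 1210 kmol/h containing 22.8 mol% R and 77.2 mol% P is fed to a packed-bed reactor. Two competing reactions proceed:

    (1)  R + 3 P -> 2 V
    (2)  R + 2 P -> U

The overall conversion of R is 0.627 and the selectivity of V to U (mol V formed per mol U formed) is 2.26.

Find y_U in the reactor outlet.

Conversion of R: R consumed = 0.627 × 275.9 = 173 kmol/h = 1ξ₁ + 1ξ₂.
Selectivity: 2ξ₁ / (1ξ₂) = 2.26 → ξ₁ = 1.13 ξ₂.
Substitute: (1·1.13 + 1) ξ₂ = 173 → ξ₂ = 81.21 kmol/h, ξ₁ = 91.77 kmol/h.
Outlet amounts (n = n₀ + Σ ν·ξ):
  R: 275.9 − 1(91.77) − 1(81.21) = 102.9
  P: 934.1 − 3(91.77) − 2(81.21) = 496.4
  V: 0 + 2(91.77) = 183.5
  U: 0 + 1(81.21) = 81.21
Total out = 864 kmol/h; y_U = 81.21 / 864 = 0.09399.

0.094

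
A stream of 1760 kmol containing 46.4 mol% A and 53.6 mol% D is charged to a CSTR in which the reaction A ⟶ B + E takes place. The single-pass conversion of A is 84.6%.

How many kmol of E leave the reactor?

691 kmol

A reacted = 0.846 × 816.6 = 690.9 kmol; ν_A = −1, so ξ = 690.9/1 = 690.9 kmol.
Outlet amounts (n = n₀ + ν ξ):
  A: 816.6 − 1(690.9) = 125.8
  B: 0 + 1(690.9) = 690.9
  E: 0 + 1(690.9) = 690.9
  D: 943.4 (inert)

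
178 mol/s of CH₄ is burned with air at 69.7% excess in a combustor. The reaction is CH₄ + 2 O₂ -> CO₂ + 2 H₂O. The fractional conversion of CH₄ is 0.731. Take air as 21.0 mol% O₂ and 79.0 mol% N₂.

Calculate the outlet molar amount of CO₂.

Stoichiometric O₂ = 2 × 178 = 356 mol/s; O₂ fed = 356 × 1.697 = 604.1 mol/s.
N₂ fed = 604.1 × 79/21 = 2273 mol/s.
Fuel reacted = 0.731 × 178 → ξ = 130.1 mol/s.
Outlet (n = n₀ + ν ξ):
  CH₄: 178 − 1(130.1) = 47.88
  O₂: 604.1 − 2(130.1) = 343.9
  N₂: 2273 (inert)
  CO₂: 0 + 1(130.1) = 130.1
  H₂O: 0 + 2(130.1) = 260.2

130 mol/s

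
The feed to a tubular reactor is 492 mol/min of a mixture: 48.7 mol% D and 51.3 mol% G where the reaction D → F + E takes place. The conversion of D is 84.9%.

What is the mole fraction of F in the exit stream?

D reacted = 0.849 × 239.6 = 203.4 mol/min; ν_D = −1, so ξ = 203.4/1 = 203.4 mol/min.
Outlet amounts (n = n₀ + ν ξ):
  D: 239.6 − 1(203.4) = 36.18
  F: 0 + 1(203.4) = 203.4
  E: 0 + 1(203.4) = 203.4
  G: 252.4 (inert)
Total out = 695.4 mol/min; y_F = 203.4 / 695.4 = 0.2925.

0.293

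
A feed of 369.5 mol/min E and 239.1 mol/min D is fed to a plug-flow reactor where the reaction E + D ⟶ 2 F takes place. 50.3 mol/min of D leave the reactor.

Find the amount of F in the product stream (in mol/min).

378 mol/min

For D: n = n₀ − 1ξ → 50.3 = 239.1 − 1ξ, giving ξ = 188.8 mol/min.
Outlet amounts (n = n₀ + ν ξ):
  E: 369.5 − 1(188.8) = 180.7
  D: 239.1 − 1(188.8) = 50.3
  F: 0 + 2(188.8) = 377.6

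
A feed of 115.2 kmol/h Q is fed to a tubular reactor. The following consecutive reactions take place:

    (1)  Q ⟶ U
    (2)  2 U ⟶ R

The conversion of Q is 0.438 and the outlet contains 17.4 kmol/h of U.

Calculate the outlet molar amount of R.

16.5 kmol/h

Conversion of Q: Q consumed = 1ξ₁ = 0.438 × 115.2 → ξ₁ = 50.46 kmol/h.
U balance: n_U = 0 + 1ξ₁ − 2ξ₂ = 17.4 → ξ₂ = (1·50.46 − 17.4)/2 = 16.53 kmol/h.
Outlet amounts (n = n₀ + Σ ν·ξ):
  Q: 115.2 − 1(50.46) = 64.74
  U: 0 + 1(50.46) − 2(16.53) = 17.4
  R: 0 + 1(16.53) = 16.53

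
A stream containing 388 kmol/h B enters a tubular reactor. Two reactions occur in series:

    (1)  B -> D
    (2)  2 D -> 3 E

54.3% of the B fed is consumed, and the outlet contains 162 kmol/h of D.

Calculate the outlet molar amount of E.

73 kmol/h

Conversion of B: B consumed = 1ξ₁ = 0.543 × 388 → ξ₁ = 210.7 kmol/h.
D balance: n_D = 0 + 1ξ₁ − 2ξ₂ = 162 → ξ₂ = (1·210.7 − 162)/2 = 24.34 kmol/h.
Outlet amounts (n = n₀ + Σ ν·ξ):
  B: 388 − 1(210.7) = 177.3
  D: 0 + 1(210.7) − 2(24.34) = 162
  E: 0 + 3(24.34) = 73.03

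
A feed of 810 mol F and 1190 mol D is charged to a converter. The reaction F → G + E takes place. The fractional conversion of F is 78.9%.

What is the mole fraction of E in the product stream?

F reacted = 0.789 × 810 = 639.1 mol; ν_F = −1, so ξ = 639.1/1 = 639.1 mol.
Outlet amounts (n = n₀ + ν ξ):
  F: 810 − 1(639.1) = 170.9
  G: 0 + 1(639.1) = 639.1
  E: 0 + 1(639.1) = 639.1
  D: 1190 (inert)
Total out = 2639 mol; y_E = 639.1 / 2639 = 0.2422.

0.242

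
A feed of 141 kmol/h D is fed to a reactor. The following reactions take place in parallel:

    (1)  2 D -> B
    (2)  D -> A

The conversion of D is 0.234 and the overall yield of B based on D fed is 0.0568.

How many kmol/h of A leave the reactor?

Yield of B: 1ξ₁ / 141 = 0.0568 → ξ₁ = 8.009 kmol/h.
Conversion of D: 2ξ₁ + 1ξ₂ = 0.234 × 141 = 32.99 → ξ₂ = 16.98 kmol/h.
Outlet amounts (n = n₀ + Σ ν·ξ):
  D: 141 − 2(8.009) − 1(16.98) = 108
  B: 0 + 1(8.009) = 8.009
  A: 0 + 1(16.98) = 16.98

17 kmol/h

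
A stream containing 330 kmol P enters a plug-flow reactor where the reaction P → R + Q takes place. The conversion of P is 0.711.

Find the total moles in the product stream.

P reacted = 0.711 × 330 = 234.6 kmol; ν_P = −1, so ξ = 234.6/1 = 234.6 kmol.
Outlet amounts (n = n₀ + ν ξ):
  P: 330 − 1(234.6) = 95.37
  R: 0 + 1(234.6) = 234.6
  Q: 0 + 1(234.6) = 234.6
Total out = 95.37 + 234.6 + 234.6 = 564.6 kmol.

565 kmol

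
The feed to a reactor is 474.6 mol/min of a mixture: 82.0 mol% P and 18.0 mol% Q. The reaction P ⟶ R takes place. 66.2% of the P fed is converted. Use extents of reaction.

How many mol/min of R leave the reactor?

258 mol/min

P reacted = 0.662 × 389.2 = 257.6 mol/min; ν_P = −1, so ξ = 257.6/1 = 257.6 mol/min.
Outlet amounts (n = n₀ + ν ξ):
  P: 389.2 − 1(257.6) = 131.5
  R: 0 + 1(257.6) = 257.6
  Q: 85.43 (inert)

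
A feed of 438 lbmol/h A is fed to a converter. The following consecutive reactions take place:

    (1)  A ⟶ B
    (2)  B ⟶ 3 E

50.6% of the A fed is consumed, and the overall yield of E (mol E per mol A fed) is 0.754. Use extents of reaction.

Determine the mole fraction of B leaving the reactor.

0.169

Conversion of A: A consumed = 1ξ₁ = 0.506 × 438 → ξ₁ = 221.6 lbmol/h.
Yield of E: 3ξ₂ / 438 = 0.754 → ξ₂ = 110.1 lbmol/h.
Outlet amounts (n = n₀ + Σ ν·ξ):
  A: 438 − 1(221.6) = 216.4
  B: 0 + 1(221.6) − 1(110.1) = 111.5
  E: 0 + 3(110.1) = 330.3
Total out = 658.2 lbmol/h; y_B = 111.5 / 658.2 = 0.1695.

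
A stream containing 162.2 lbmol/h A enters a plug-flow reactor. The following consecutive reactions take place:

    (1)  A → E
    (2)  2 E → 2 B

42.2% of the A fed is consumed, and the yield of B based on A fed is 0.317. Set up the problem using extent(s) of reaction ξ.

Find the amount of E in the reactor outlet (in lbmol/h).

Conversion of A: A consumed = 1ξ₁ = 0.422 × 162.2 → ξ₁ = 68.45 lbmol/h.
Yield of B: 2ξ₂ / 162.2 = 0.317 → ξ₂ = 25.71 lbmol/h.
Outlet amounts (n = n₀ + Σ ν·ξ):
  A: 162.2 − 1(68.45) = 93.75
  E: 0 + 1(68.45) − 2(25.71) = 17.03
  B: 0 + 2(25.71) = 51.42

17 lbmol/h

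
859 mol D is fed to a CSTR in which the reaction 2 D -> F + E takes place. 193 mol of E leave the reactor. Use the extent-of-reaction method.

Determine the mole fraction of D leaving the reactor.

0.551

For E: n = n₀ + 1ξ → 193 = 0 + 1ξ, giving ξ = 193 mol.
Outlet amounts (n = n₀ + ν ξ):
  D: 859 − 2(193) = 473
  F: 0 + 1(193) = 193
  E: 0 + 1(193) = 193
Total out = 859 mol; y_D = 473 / 859 = 0.5506.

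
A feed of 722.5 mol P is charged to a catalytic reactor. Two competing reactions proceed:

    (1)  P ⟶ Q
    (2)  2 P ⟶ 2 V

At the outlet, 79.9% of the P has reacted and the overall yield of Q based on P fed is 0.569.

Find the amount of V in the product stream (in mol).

166 mol

Yield of Q: 1ξ₁ / 722.5 = 0.569 → ξ₁ = 411.1 mol.
Conversion of P: 1ξ₁ + 2ξ₂ = 0.799 × 722.5 = 577.3 → ξ₂ = 83.09 mol.
Outlet amounts (n = n₀ + Σ ν·ξ):
  P: 722.5 − 1(411.1) − 2(83.09) = 145.2
  Q: 0 + 1(411.1) = 411.1
  V: 0 + 2(83.09) = 166.2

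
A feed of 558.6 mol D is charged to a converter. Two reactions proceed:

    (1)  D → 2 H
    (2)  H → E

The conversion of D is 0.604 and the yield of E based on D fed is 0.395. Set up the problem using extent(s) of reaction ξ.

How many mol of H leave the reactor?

454 mol

Conversion of D: D consumed = 1ξ₁ = 0.604 × 558.6 → ξ₁ = 337.4 mol.
Yield of E: 1ξ₂ / 558.6 = 0.395 → ξ₂ = 220.6 mol.
Outlet amounts (n = n₀ + Σ ν·ξ):
  D: 558.6 − 1(337.4) = 221.2
  H: 0 + 2(337.4) − 1(220.6) = 454.1
  E: 0 + 1(220.6) = 220.6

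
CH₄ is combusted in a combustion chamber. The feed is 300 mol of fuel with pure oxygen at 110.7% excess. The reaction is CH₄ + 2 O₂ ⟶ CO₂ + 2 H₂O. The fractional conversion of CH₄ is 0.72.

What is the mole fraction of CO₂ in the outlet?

Stoichiometric O₂ = 2 × 300 = 600 mol; O₂ fed = 600 × 2.107 = 1264 mol.
Fuel reacted = 0.72 × 300 → ξ = 216 mol.
Outlet (n = n₀ + ν ξ):
  CH₄: 300 − 1(216) = 84
  O₂: 1264 − 2(216) = 832.2
  CO₂: 0 + 1(216) = 216
  H₂O: 0 + 2(216) = 432
Total out = 1564 mol; y_CO₂ = 216 / 1564 = 0.1381.

0.138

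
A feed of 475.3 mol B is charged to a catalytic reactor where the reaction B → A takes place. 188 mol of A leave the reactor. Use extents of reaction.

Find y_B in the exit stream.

0.604

For A: n = n₀ + 1ξ → 188 = 0 + 1ξ, giving ξ = 188 mol.
Outlet amounts (n = n₀ + ν ξ):
  B: 475.3 − 1(188) = 287.3
  A: 0 + 1(188) = 188
Total out = 475.3 mol; y_B = 287.3 / 475.3 = 0.6045.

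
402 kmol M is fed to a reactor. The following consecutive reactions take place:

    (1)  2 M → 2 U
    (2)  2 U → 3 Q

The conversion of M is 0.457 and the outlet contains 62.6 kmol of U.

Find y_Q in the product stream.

0.393

Conversion of M: M consumed = 2ξ₁ = 0.457 × 402 → ξ₁ = 91.86 kmol.
U balance: n_U = 0 + 2ξ₁ − 2ξ₂ = 62.6 → ξ₂ = (2·91.86 − 62.6)/2 = 60.56 kmol.
Outlet amounts (n = n₀ + Σ ν·ξ):
  M: 402 − 2(91.86) = 218.3
  U: 0 + 2(91.86) − 2(60.56) = 62.6
  Q: 0 + 3(60.56) = 181.7
Total out = 462.6 kmol; y_Q = 181.7 / 462.6 = 0.3928.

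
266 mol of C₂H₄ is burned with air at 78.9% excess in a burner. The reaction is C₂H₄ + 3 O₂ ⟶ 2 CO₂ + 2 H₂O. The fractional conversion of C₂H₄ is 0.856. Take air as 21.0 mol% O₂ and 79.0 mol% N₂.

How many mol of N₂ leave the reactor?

Stoichiometric O₂ = 3 × 266 = 798 mol; O₂ fed = 798 × 1.789 = 1428 mol.
N₂ fed = 1428 × 79/21 = 5371 mol.
Fuel reacted = 0.856 × 266 → ξ = 227.7 mol.
Outlet (n = n₀ + ν ξ):
  C₂H₄: 266 − 1(227.7) = 38.3
  O₂: 1428 − 3(227.7) = 744.5
  N₂: 5371 (inert)
  CO₂: 0 + 2(227.7) = 455.4
  H₂O: 0 + 2(227.7) = 455.4

5370 mol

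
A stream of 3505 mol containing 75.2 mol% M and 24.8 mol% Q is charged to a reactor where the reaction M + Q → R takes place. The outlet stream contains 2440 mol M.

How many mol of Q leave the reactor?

For M: n = n₀ − 1ξ → 2440 = 2636 − 1ξ, giving ξ = 195.8 mol.
Outlet amounts (n = n₀ + ν ξ):
  M: 2636 − 1(195.8) = 2440
  Q: 869.2 − 1(195.8) = 673.5
  R: 0 + 1(195.8) = 195.8

673 mol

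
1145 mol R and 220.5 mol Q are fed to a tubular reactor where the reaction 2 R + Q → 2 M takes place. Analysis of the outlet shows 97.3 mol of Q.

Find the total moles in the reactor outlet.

For Q: n = n₀ − 1ξ → 97.3 = 220.5 − 1ξ, giving ξ = 123.2 mol.
Outlet amounts (n = n₀ + ν ξ):
  R: 1145 − 2(123.2) = 898.6
  Q: 220.5 − 1(123.2) = 97.3
  M: 0 + 2(123.2) = 246.4
Total out = 898.6 + 97.3 + 246.4 = 1242 mol.

1240 mol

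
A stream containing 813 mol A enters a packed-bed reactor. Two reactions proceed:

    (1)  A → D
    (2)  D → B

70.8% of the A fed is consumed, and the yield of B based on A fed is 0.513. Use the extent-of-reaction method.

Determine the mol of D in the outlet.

Conversion of A: A consumed = 1ξ₁ = 0.708 × 813 → ξ₁ = 575.6 mol.
Yield of B: 1ξ₂ / 813 = 0.513 → ξ₂ = 417.1 mol.
Outlet amounts (n = n₀ + Σ ν·ξ):
  A: 813 − 1(575.6) = 237.4
  D: 0 + 1(575.6) − 1(417.1) = 158.5
  B: 0 + 1(417.1) = 417.1

159 mol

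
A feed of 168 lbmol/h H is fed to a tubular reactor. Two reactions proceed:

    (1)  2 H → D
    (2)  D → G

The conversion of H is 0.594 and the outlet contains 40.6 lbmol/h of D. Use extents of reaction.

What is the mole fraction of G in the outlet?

Conversion of H: H consumed = 2ξ₁ = 0.594 × 168 → ξ₁ = 49.9 lbmol/h.
D balance: n_D = 0 + 1ξ₁ − 1ξ₂ = 40.6 → ξ₂ = (1·49.9 − 40.6)/1 = 9.296 lbmol/h.
Outlet amounts (n = n₀ + Σ ν·ξ):
  H: 168 − 2(49.9) = 68.21
  D: 0 + 1(49.9) − 1(9.296) = 40.6
  G: 0 + 1(9.296) = 9.296
Total out = 118.1 lbmol/h; y_G = 9.296 / 118.1 = 0.07871.

0.0787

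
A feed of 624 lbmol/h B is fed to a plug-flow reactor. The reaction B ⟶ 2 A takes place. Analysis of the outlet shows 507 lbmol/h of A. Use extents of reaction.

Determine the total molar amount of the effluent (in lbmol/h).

For A: n = n₀ + 2ξ → 507 = 0 + 2ξ, giving ξ = 253.5 lbmol/h.
Outlet amounts (n = n₀ + ν ξ):
  B: 624 − 1(253.5) = 370.5
  A: 0 + 2(253.5) = 507
Total out = 370.5 + 507 = 877.5 lbmol/h.

878 lbmol/h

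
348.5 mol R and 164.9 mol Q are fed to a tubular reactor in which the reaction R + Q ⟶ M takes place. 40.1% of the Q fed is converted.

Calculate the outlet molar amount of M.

66.1 mol

Q reacted = 0.401 × 164.9 = 66.12 mol; ν_Q = −1, so ξ = 66.12/1 = 66.12 mol.
Outlet amounts (n = n₀ + ν ξ):
  R: 348.5 − 1(66.12) = 282.4
  Q: 164.9 − 1(66.12) = 98.78
  M: 0 + 1(66.12) = 66.12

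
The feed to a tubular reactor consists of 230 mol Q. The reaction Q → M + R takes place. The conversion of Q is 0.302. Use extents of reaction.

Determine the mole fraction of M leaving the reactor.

0.232

Q reacted = 0.302 × 230 = 69.46 mol; ν_Q = −1, so ξ = 69.46/1 = 69.46 mol.
Outlet amounts (n = n₀ + ν ξ):
  Q: 230 − 1(69.46) = 160.5
  M: 0 + 1(69.46) = 69.46
  R: 0 + 1(69.46) = 69.46
Total out = 299.5 mol; y_M = 69.46 / 299.5 = 0.232.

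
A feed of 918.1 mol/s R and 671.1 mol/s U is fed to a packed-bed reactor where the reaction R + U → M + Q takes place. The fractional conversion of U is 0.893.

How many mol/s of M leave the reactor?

599 mol/s

U reacted = 0.893 × 671.1 = 599.3 mol/s; ν_U = −1, so ξ = 599.3/1 = 599.3 mol/s.
Outlet amounts (n = n₀ + ν ξ):
  R: 918.1 − 1(599.3) = 318.8
  U: 671.1 − 1(599.3) = 71.81
  M: 0 + 1(599.3) = 599.3
  Q: 0 + 1(599.3) = 599.3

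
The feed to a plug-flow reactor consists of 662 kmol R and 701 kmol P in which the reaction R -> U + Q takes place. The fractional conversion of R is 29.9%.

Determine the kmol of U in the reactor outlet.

198 kmol

R reacted = 0.299 × 662 = 197.9 kmol; ν_R = −1, so ξ = 197.9/1 = 197.9 kmol.
Outlet amounts (n = n₀ + ν ξ):
  R: 662 − 1(197.9) = 464.1
  U: 0 + 1(197.9) = 197.9
  Q: 0 + 1(197.9) = 197.9
  P: 701 (inert)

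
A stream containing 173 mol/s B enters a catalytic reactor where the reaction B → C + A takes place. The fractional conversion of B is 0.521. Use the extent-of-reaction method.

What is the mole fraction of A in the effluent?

0.343

B reacted = 0.521 × 173 = 90.13 mol/s; ν_B = −1, so ξ = 90.13/1 = 90.13 mol/s.
Outlet amounts (n = n₀ + ν ξ):
  B: 173 − 1(90.13) = 82.87
  C: 0 + 1(90.13) = 90.13
  A: 0 + 1(90.13) = 90.13
Total out = 263.1 mol/s; y_A = 90.13 / 263.1 = 0.3425.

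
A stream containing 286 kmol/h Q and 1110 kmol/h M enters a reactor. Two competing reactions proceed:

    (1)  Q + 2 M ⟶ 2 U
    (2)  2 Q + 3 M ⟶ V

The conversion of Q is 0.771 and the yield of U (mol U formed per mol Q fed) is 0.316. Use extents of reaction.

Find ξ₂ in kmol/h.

ξ₂ = 87.7 kmol/h

Yield of U: 2ξ₁ / 286 = 0.316 → ξ₁ = 45.19 kmol/h.
Conversion of Q: 1ξ₁ + 2ξ₂ = 0.771 × 286 = 220.5 → ξ₂ = 87.66 kmol/h.
Outlet amounts (n = n₀ + Σ ν·ξ):
  Q: 286 − 1(45.19) − 2(87.66) = 65.49
  M: 1110 − 2(45.19) − 3(87.66) = 756.6
  U: 0 + 2(45.19) = 90.38
  V: 0 + 1(87.66) = 87.66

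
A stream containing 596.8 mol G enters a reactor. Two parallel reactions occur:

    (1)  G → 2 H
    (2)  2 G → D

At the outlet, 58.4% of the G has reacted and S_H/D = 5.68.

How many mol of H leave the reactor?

Conversion of G: G consumed = 0.584 × 596.8 = 348.5 mol = 1ξ₁ + 2ξ₂.
Selectivity: 2ξ₁ / (1ξ₂) = 5.68 → ξ₁ = 2.84 ξ₂.
Substitute: (1·2.84 + 2) ξ₂ = 348.5 → ξ₂ = 72.01 mol, ξ₁ = 204.5 mol.
Outlet amounts (n = n₀ + Σ ν·ξ):
  G: 596.8 − 1(204.5) − 2(72.01) = 248.3
  H: 0 + 2(204.5) = 409
  D: 0 + 1(72.01) = 72.01

409 mol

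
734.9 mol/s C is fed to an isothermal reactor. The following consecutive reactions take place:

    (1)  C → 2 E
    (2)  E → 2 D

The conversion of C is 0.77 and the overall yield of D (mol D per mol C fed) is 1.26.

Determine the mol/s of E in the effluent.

Conversion of C: C consumed = 1ξ₁ = 0.77 × 734.9 → ξ₁ = 565.9 mol/s.
Yield of D: 2ξ₂ / 734.9 = 1.26 → ξ₂ = 463 mol/s.
Outlet amounts (n = n₀ + Σ ν·ξ):
  C: 734.9 − 1(565.9) = 169
  E: 0 + 2(565.9) − 1(463) = 668.8
  D: 0 + 2(463) = 926

669 mol/s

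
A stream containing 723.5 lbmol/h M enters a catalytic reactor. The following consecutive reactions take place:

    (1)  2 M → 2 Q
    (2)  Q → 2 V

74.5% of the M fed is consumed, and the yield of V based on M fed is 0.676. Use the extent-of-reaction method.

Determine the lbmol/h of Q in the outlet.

294 lbmol/h

Conversion of M: M consumed = 2ξ₁ = 0.745 × 723.5 → ξ₁ = 269.5 lbmol/h.
Yield of V: 2ξ₂ / 723.5 = 0.676 → ξ₂ = 244.5 lbmol/h.
Outlet amounts (n = n₀ + Σ ν·ξ):
  M: 723.5 − 2(269.5) = 184.5
  Q: 0 + 2(269.5) − 1(244.5) = 294.5
  V: 0 + 2(244.5) = 489.1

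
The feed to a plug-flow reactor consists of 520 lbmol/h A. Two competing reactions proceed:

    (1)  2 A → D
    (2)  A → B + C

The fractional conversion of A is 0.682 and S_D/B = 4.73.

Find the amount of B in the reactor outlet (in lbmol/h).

Conversion of A: A consumed = 0.682 × 520 = 354.6 lbmol/h = 2ξ₁ + 1ξ₂.
Selectivity: 1ξ₁ / (1ξ₂) = 4.73 → ξ₁ = 4.73 ξ₂.
Substitute: (2·4.73 + 1) ξ₂ = 354.6 → ξ₂ = 33.9 lbmol/h, ξ₁ = 160.4 lbmol/h.
Outlet amounts (n = n₀ + Σ ν·ξ):
  A: 520 − 2(160.4) − 1(33.9) = 165.4
  D: 0 + 1(160.4) = 160.4
  B: 0 + 1(33.9) = 33.9
  C: 0 + 1(33.9) = 33.9

33.9 lbmol/h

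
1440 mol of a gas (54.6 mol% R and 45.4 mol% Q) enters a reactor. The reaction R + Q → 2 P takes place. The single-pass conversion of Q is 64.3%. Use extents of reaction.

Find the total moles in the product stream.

1440 mol

Q reacted = 0.643 × 653.8 = 420.4 mol; ν_Q = −1, so ξ = 420.4/1 = 420.4 mol.
Outlet amounts (n = n₀ + ν ξ):
  R: 786.2 − 1(420.4) = 365.9
  Q: 653.8 − 1(420.4) = 233.4
  P: 0 + 2(420.4) = 840.7
Total out = 365.9 + 233.4 + 840.7 = 1440 mol.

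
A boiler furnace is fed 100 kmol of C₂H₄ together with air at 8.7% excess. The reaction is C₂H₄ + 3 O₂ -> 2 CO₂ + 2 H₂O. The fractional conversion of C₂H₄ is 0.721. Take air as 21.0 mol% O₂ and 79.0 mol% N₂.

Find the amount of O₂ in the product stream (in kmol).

110 kmol

Stoichiometric O₂ = 3 × 100 = 300 kmol; O₂ fed = 300 × 1.087 = 326.1 kmol.
N₂ fed = 326.1 × 79/21 = 1227 kmol.
Fuel reacted = 0.721 × 100 → ξ = 72.1 kmol.
Outlet (n = n₀ + ν ξ):
  C₂H₄: 100 − 1(72.1) = 27.9
  O₂: 326.1 − 3(72.1) = 109.8
  N₂: 1227 (inert)
  CO₂: 0 + 2(72.1) = 144.2
  H₂O: 0 + 2(72.1) = 144.2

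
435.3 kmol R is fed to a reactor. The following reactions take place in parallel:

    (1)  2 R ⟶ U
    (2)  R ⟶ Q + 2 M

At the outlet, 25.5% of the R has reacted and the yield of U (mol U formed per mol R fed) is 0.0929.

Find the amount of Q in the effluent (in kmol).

30.1 kmol

Yield of U: 1ξ₁ / 435.3 = 0.0929 → ξ₁ = 40.44 kmol.
Conversion of R: 2ξ₁ + 1ξ₂ = 0.255 × 435.3 = 111 → ξ₂ = 30.12 kmol.
Outlet amounts (n = n₀ + Σ ν·ξ):
  R: 435.3 − 2(40.44) − 1(30.12) = 324.3
  U: 0 + 1(40.44) = 40.44
  Q: 0 + 1(30.12) = 30.12
  M: 0 + 2(30.12) = 60.25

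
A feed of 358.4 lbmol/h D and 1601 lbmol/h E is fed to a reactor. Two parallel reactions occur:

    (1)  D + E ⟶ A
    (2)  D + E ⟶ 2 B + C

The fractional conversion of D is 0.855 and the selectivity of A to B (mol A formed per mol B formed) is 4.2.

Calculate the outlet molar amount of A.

Conversion of D: D consumed = 0.855 × 358.4 = 306.4 lbmol/h = 1ξ₁ + 1ξ₂.
Selectivity: 1ξ₁ / (2ξ₂) = 4.2 → ξ₁ = 8.4 ξ₂.
Substitute: (1·8.4 + 1) ξ₂ = 306.4 → ξ₂ = 32.6 lbmol/h, ξ₁ = 273.8 lbmol/h.
Outlet amounts (n = n₀ + Σ ν·ξ):
  D: 358.4 − 1(273.8) − 1(32.6) = 51.97
  E: 1601 − 1(273.8) − 1(32.6) = 1295
  A: 0 + 1(273.8) = 273.8
  B: 0 + 2(32.6) = 65.2
  C: 0 + 1(32.6) = 32.6

274 lbmol/h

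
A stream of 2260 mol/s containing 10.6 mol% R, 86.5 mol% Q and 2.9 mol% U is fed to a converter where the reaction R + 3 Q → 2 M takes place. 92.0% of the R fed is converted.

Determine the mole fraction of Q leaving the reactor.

0.711

R reacted = 0.92 × 239.6 = 220.4 mol/s; ν_R = −1, so ξ = 220.4/1 = 220.4 mol/s.
Outlet amounts (n = n₀ + ν ξ):
  R: 239.6 − 1(220.4) = 19.16
  Q: 1955 − 3(220.4) = 1294
  M: 0 + 2(220.4) = 440.8
  U: 65.54 (inert)
Total out = 1819 mol/s; y_Q = 1294 / 1819 = 0.7111.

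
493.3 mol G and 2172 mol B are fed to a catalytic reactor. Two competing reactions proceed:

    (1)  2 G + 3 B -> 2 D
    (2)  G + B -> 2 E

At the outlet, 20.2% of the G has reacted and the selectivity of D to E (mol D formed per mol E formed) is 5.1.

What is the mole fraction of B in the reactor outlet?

Conversion of G: G consumed = 0.202 × 493.3 = 99.65 mol = 2ξ₁ + 1ξ₂.
Selectivity: 2ξ₁ / (2ξ₂) = 5.1 → ξ₁ = 5.1 ξ₂.
Substitute: (2·5.1 + 1) ξ₂ = 99.65 → ξ₂ = 8.897 mol, ξ₁ = 45.37 mol.
Outlet amounts (n = n₀ + Σ ν·ξ):
  G: 493.3 − 2(45.37) − 1(8.897) = 393.7
  B: 2172 − 3(45.37) − 1(8.897) = 2027
  D: 0 + 2(45.37) = 90.75
  E: 0 + 2(8.897) = 17.79
Total out = 2529 mol; y_B = 2027 / 2529 = 0.8014.

0.801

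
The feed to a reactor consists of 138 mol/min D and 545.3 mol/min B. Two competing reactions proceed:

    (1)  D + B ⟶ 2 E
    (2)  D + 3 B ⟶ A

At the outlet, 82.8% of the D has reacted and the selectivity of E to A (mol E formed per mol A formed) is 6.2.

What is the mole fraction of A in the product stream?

Conversion of D: D consumed = 0.828 × 138 = 114.3 mol/min = 1ξ₁ + 1ξ₂.
Selectivity: 2ξ₁ / (1ξ₂) = 6.2 → ξ₁ = 3.1 ξ₂.
Substitute: (1·3.1 + 1) ξ₂ = 114.3 → ξ₂ = 27.87 mol/min, ξ₁ = 86.39 mol/min.
Outlet amounts (n = n₀ + Σ ν·ξ):
  D: 138 − 1(86.39) − 1(27.87) = 23.74
  B: 545.3 − 1(86.39) − 3(27.87) = 375.3
  E: 0 + 2(86.39) = 172.8
  A: 0 + 1(27.87) = 27.87
Total out = 599.7 mol/min; y_A = 27.87 / 599.7 = 0.04647.

0.0465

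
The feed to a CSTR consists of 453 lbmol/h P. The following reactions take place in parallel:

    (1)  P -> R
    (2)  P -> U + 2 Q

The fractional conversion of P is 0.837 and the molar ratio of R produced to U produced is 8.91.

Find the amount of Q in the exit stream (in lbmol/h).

Conversion of P: P consumed = 0.837 × 453 = 379.2 lbmol/h = 1ξ₁ + 1ξ₂.
Selectivity: 1ξ₁ / (1ξ₂) = 8.91 → ξ₁ = 8.91 ξ₂.
Substitute: (1·8.91 + 1) ξ₂ = 379.2 → ξ₂ = 38.26 lbmol/h, ξ₁ = 340.9 lbmol/h.
Outlet amounts (n = n₀ + Σ ν·ξ):
  P: 453 − 1(340.9) − 1(38.26) = 73.84
  R: 0 + 1(340.9) = 340.9
  U: 0 + 1(38.26) = 38.26
  Q: 0 + 2(38.26) = 76.52

76.5 lbmol/h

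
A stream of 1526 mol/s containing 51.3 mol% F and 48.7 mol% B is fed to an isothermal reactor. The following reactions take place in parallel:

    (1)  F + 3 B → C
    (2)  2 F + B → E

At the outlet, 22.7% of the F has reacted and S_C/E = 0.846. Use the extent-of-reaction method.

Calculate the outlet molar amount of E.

Conversion of F: F consumed = 0.227 × 782.8 = 177.7 mol/s = 1ξ₁ + 2ξ₂.
Selectivity: 1ξ₁ / (1ξ₂) = 0.846 → ξ₁ = 0.846 ξ₂.
Substitute: (1·0.846 + 2) ξ₂ = 177.7 → ξ₂ = 62.44 mol/s, ξ₁ = 52.82 mol/s.
Outlet amounts (n = n₀ + Σ ν·ξ):
  F: 782.8 − 1(52.82) − 2(62.44) = 605.1
  B: 743.2 − 3(52.82) − 1(62.44) = 522.2
  C: 0 + 1(52.82) = 52.82
  E: 0 + 1(62.44) = 62.44

62.4 mol/s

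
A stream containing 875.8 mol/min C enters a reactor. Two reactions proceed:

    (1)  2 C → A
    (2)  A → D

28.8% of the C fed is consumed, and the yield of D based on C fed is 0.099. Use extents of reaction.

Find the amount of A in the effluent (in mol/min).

Conversion of C: C consumed = 2ξ₁ = 0.288 × 875.8 → ξ₁ = 126.1 mol/min.
Yield of D: 1ξ₂ / 875.8 = 0.099 → ξ₂ = 86.7 mol/min.
Outlet amounts (n = n₀ + Σ ν·ξ):
  C: 875.8 − 2(126.1) = 623.6
  A: 0 + 1(126.1) − 1(86.7) = 39.41
  D: 0 + 1(86.7) = 86.7

39.4 mol/min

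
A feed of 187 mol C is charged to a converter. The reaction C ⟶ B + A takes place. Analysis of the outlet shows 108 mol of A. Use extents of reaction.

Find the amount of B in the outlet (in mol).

For A: n = n₀ + 1ξ → 108 = 0 + 1ξ, giving ξ = 108 mol.
Outlet amounts (n = n₀ + ν ξ):
  C: 187 − 1(108) = 79
  B: 0 + 1(108) = 108
  A: 0 + 1(108) = 108

108 mol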